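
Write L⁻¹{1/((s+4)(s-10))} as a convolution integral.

1/((s+4)(s-10)) = (1/(s+4))·(1/(s-10)) = L{e^(-4t)}·L{e^(10t)}. So f(t) = e^(-4t)*e^(10t) = ∫₀ᵗ e^(-4τ)·e^(10(t-τ)) dτ

Final answer: ∫₀ᵗ e^(-4τ)·e^(10(t-τ)) dτ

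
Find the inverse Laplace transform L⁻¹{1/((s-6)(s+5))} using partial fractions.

Decompose: A/(s-6) + B/(s+5). A = 1/11, B = -1/11. f(t) = (e^(6t) - e^(-5t))/11

Final answer: (e^(6t) - e^(-5t))/11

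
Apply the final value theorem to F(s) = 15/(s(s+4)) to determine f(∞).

f(∞) = lim_{s→0} s·15/(s(s+4)) = lim_{s→0} 15/(s+4) = 15/4 = 15/4

Final answer: 15/4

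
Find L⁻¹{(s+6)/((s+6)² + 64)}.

Using frequency shift: L⁻¹{(s-a)/((s-a)² + b²)} = e^(at)cos(bt). Here a=-6, b=8

Final answer: e^(-6t)·cos(8t)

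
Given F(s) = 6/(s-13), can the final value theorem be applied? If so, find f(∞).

sF(s) = 6s/(s-13) has a pole at s = 13 in the right half-plane. Theorem does NOT apply (unstable system; f(t) = 6·e^(13t) grows without bound).

Final answer: Not applicable (unstable)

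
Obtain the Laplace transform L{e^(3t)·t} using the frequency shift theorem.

L{e^(at)·t^n} = n!/(s-a)^(n+1), so L{e^(3t)·t} = 1/(s-3)^2

Final answer: 1/(s-3)^2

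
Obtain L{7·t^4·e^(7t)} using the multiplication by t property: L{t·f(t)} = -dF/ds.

Using L{t^n·e^(at)} = n!/(s-a)^(n+1), L{t^4·e^(7t)} = 24/(s-7)^5, so L{7·t^4·e^(7t)} = 7·24/(s-7)^5 = 168/(s-7)^5

Final answer: 168/(s-7)^5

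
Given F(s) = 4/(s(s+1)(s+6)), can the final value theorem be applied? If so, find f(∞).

Poles of sF(s) = 4/((s+1)(s+6)) are at s = -1 and s = -6, both in the left half-plane. Theorem applies. f(∞) = lim_{s→0} sF(s) = 4/(1·6) = 2/3

Final answer: 2/3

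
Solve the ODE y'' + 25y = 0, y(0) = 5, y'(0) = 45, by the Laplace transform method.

L{y''} + 25L{y} = 0. s²Y - 5s - 45 + 25Y = 0. Y(s² + 25) = 5s + 45. Y = (5s + 45)/(s² + 25). Inverting: y(t) = 5cos(5t) + 9sin(5t)

Final answer: y(t) = 5cos(5t) + 9sin(5t)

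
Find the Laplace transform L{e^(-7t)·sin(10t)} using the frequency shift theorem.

Frequency shift: L{e^(at)f(t)} = F(s-a). L{e^(-7t)·sin(10t)} = 10/((s+7)² + 100)

Final answer: 10/((s+7)² + 100)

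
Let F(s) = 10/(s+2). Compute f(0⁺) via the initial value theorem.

f(0⁺) = lim_{s→∞} s·10/(s+2) = lim_{s→∞} 10s/(s+2) = 10

Final answer: 10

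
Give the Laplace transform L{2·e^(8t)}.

L{e^(at)} = 1/(s-a), so L{e^(8t)} = 1/(s-8). Then L{2·e^(8t)} = 2/(s-8)

Final answer: 2/(s-8)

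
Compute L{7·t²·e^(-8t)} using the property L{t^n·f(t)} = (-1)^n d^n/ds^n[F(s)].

L{e^(-8t)} = 1/(s+8). d/ds[1/(s+8)] = -1/(s+8)². d²/ds²[1/(s+8)] = 2/(s+8)³. So L{t²·e^(-8t)} = (-1)² · 2/(s+8)³ = 2/(s+8)³. Then L{7·t²·e^(-8t)} = 7·2/(s+8)³ = 14/(s+8)³

Final answer: 14/(s+8)³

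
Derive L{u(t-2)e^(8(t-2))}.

u(t-a)f(t-a) with f(t)=e^(8t). L{e^(8t)} = 1/(s-8). By time shift: e^(-2s)/(s-8)

Final answer: e^(-2s)/(s-8)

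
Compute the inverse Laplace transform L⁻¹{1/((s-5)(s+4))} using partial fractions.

Decompose: A/(s-5) + B/(s+4). A = 1/9, B = -1/9. f(t) = (e^(5t) - e^(-4t))/9

Final answer: (e^(5t) - e^(-4t))/9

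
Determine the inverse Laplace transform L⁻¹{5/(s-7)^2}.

L⁻¹{n!/(s-a)^(n+1)} = t^n·e^(at) with n=1, a=7. So L⁻¹{1/(s-7)^2} = t·e^(7t), and L⁻¹{5/(s-7)^2} = (5/1)·t·e^(7t) = 5·t·e^(7t)

Final answer: 5·t·e^(7t)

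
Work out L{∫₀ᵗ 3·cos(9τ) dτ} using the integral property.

L{∫₀ᵗ f(τ)dτ} = F(s)/s with F(s) = 3s/(s² + 81), so the result is (3s/(s² + 81))/s = 3/(s² + 81)

Final answer: 3/(s² + 81)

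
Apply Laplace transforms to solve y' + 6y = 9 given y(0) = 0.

sY + 6Y = 9/s. Y = 9/(s(s+6)). Partial fractions: Y = 3/2/s - 3/2/(s+6)

Final answer: y(t) = 3/2(1 - e^(-6t))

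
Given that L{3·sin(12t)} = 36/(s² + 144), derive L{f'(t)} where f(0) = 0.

L{f'(t)} = s·F(s) - f(0) = s·36/(s² + 144) - 0 = 36s/(s² + 144)

Final answer: 36s/(s² + 144)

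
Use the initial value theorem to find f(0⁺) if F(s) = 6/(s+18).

f(0⁺) = lim_{s→∞} s·6/(s+18) = lim_{s→∞} 6s/(s+18) = 6

Final answer: 6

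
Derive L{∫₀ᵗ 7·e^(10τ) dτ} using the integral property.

L{∫₀ᵗ f(τ)dτ} = F(s)/s with F(s) = 7/(s-10), so L{∫₀ᵗ 7·e^(10τ) dτ} = 7/(s(s-10))

Final answer: 7/(s(s-10))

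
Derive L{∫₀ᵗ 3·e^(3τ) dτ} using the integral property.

L{∫₀ᵗ f(τ)dτ} = F(s)/s with F(s) = 3/(s-3), so L{∫₀ᵗ 3·e^(3τ) dτ} = 3/(s(s-3))

Final answer: 3/(s(s-3))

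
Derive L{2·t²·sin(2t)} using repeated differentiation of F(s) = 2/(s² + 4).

F(s) = 2/(s² + 4). F'(s) = -4s/(s² + 4)². F''(s) = -4(4 - 3s²)/(s² + 4)³ = (12s² - 16)/(s² + 4)³. So L{t²·sin(2t)} = (-1)² F''(s) = (12s² - 16)/(s² + 4)³. Then L{2·t²·sin(2t)} = 2·(12s² - 16)/(s² + 4)³ = (24s² - 32)/(s² + 4)³

Final answer: (24s² - 32)/(s² + 4)³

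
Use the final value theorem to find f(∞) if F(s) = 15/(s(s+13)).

f(∞) = lim_{s→0} s·15/(s(s+13)) = lim_{s→0} 15/(s+13) = 15/13 = 15/13

Final answer: 15/13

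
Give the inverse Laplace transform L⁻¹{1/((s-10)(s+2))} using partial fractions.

Decompose: A/(s-10) + B/(s+2). A = 1/12, B = -1/12. f(t) = (e^(10t) - e^(-2t))/12

Final answer: (e^(10t) - e^(-2t))/12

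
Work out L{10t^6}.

L{t^n} = n!/s^(n+1). So L{10t^6} = 10·6!/s^7 = 7200/s^7

Final answer: 7200/s^7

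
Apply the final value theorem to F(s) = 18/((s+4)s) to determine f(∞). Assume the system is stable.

f(∞) = lim_{s→0} sF(s) = lim_{s→0} 18/(s+4) = 9/2

Final answer: 9/2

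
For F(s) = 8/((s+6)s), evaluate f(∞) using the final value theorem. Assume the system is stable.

f(∞) = lim_{s→0} sF(s) = lim_{s→0} 8/(s+6) = 4/3

Final answer: 4/3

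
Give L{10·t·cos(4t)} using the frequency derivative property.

L{cos(4t)} = s/(s² + 16). Derivative: d/ds[s/(s² + 16)] = [(s² + 16) - s·2s]/(s² + 16)² = (16 - s²)/(s² + 16)². So L{t·cos(4t)} = -F'(s) = (s² - 16)/(s² + 16)². Then L{10·t·cos(4t)} = 10·(s² - 16)/(s² + 16)²

Final answer: 10·(s² - 16)/(s² + 16)²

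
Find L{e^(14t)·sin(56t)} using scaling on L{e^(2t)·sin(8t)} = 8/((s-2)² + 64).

Scaling with a=7: L{e^(14t)·sin(56t)} = (1/7) · 8/((s/7-2)² + 64). Simplifying: 56/((s-14)² + 3136)

Final answer: 56/((s-14)² + 3136)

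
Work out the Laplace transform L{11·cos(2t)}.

L{cos(ωt)} = s/(s² + ω²), so L{cos(2t)} = s/(s² + 4). Then L{11·cos(2t)} = 11·s/(s² + 4) = 11s/(s² + 4)

Final answer: 11s/(s² + 4)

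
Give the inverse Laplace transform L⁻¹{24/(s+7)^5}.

L⁻¹{n!/(s-a)^(n+1)} = t^n·e^(at) with n=4, a=-7. So L⁻¹{24/(s+7)^5} = t^4·e^(-7t)

Final answer: t^4·e^(-7t)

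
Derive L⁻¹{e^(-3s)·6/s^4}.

L⁻¹{6/s^4} = t^3. By the time shift theorem, L⁻¹{e^(-as)F(s)} = u(t-a)f(t-a) with a=3, so L⁻¹{e^(-3s)·6/s^4} = u(t-3)·(t-3)^3

Final answer: u(t-3)·(t-3)^3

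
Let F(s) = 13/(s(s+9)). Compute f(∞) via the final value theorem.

f(∞) = lim_{s→0} s·13/(s(s+9)) = lim_{s→0} 13/(s+9) = 13/9 = 13/9

Final answer: 13/9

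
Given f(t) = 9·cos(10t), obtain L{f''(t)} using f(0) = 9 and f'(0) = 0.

F(s) = 9s/(s² + 100). L{f''(t)} = s²F(s) - sf(0) - f'(0) = 9s³/(s² + 100) - 9s = (9s³ - 9s(s² + 100))/(s² + 100) = -900s/(s² + 100)

Final answer: -900s/(s² + 100)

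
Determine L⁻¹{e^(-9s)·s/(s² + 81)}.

L⁻¹{s/(s² + 81)} = cos(9t). By the time shift theorem, L⁻¹{e^(-as)F(s)} = u(t-a)f(t-a) with a=9, so L⁻¹{e^(-9s)·s/(s² + 81)} = u(t-9)·cos(9(t-9))

Final answer: u(t-9)·cos(9(t-9))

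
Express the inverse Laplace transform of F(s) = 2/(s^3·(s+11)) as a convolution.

2/(s^3·(s+11)) = (2/s^3)·(1/(s+11)) = L{t^2}·L{e^(-11t)}. So f(t) = t^2*e^(-11t) = ∫₀ᵗ τ^2·e^(-11(t-τ)) dτ

Final answer: ∫₀ᵗ τ^2·e^(-11(t-τ)) dτ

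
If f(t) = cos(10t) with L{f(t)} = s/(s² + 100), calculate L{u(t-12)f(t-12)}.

Time shift theorem: L{u(t-a)f(t-a)} = e^(-as)F(s). Here a=12, F(s) = s/(s² + 100), so L{u(t-12)f(t-12)} = e^(-12s)·s/(s² + 100)

Final answer: e^(-12s)·s/(s² + 100)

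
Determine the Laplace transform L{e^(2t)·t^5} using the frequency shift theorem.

L{e^(at)·t^n} = n!/(s-a)^(n+1), so L{e^(2t)·t^5} = 120/(s-2)^6

Final answer: 120/(s-2)^6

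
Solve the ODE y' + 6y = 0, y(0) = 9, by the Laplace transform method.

L{y'} + 6L{y} = 0. sY - 9 + 6Y = 0. Y(s+6) = 9. Y = 9/(s+6)

Final answer: y(t) = 9e^(-6t)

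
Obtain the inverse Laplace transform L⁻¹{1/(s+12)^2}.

L⁻¹{n!/(s-a)^(n+1)} = t^n·e^(at), so L⁻¹{1/(s+12)^2} = t·e^(-12t)

Final answer: t·e^(-12t)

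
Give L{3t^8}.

L{t^n} = n!/s^(n+1). So L{3t^8} = 3·8!/s^9 = 120960/s^9

Final answer: 120960/s^9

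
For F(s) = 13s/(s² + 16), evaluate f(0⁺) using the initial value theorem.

f(0⁺) = lim_{s→∞} s·13s/(s² + 16) = lim_{s→∞} 13s²/(s² + 16) = 13

Final answer: 13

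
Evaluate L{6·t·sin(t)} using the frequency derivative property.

L{sin(t)} = 1/(s² + 1). By L{t·f(t)} = -F'(s): -d/ds[1/(s² + 1)] = -(1)·(-2s)/(s² + 1)² = 2s/(s² + 1)². Then L{6·t·sin(t)} = 6·2s/(s² + 1)² = 12s/(s² + 1)²

Final answer: 12s/(s² + 1)²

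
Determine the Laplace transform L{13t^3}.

L{13t^3} = 13 · L{t^3} = 13 · 6/s^4 = 78/s^4

Final answer: 78/s^4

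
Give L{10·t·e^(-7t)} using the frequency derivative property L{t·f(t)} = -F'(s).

L{e^(-7t)} = 1/(s+7). By frequency derivative: L{t·e^(-7t)} = -d/ds[1/(s+7)] = -(-1)/(s+7)² = 1/(s+7)². Then L{10·t·e^(-7t)} = 10·1/(s+7)² = 10/(s+7)²

Final answer: 10/(s+7)²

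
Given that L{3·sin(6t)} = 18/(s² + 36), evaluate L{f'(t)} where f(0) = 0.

L{f'(t)} = s·F(s) - f(0) = s·18/(s² + 36) - 0 = 18s/(s² + 36)

Final answer: 18s/(s² + 36)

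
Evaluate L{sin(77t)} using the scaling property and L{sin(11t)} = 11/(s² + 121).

Using L{f(at)} = (1/a)F(s/a) with a=7: L{sin(77t)} = (1/7) · 11/((s/7)² + 121) = (1/7) · 11·49/(s² + 5929) = 77/(s² + 5929)

Final answer: 77/(s² + 5929)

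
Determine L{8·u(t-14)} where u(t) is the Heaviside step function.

L{u(t-a)} = e^(-as)/s. Here a=14, so L{u(t-14)} = e^(-14s)/s, and L{8·u(t-14)} = 8·e^(-14s)/s

Final answer: 8·e^(-14s)/s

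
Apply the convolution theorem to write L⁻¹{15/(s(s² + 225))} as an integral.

15/(s(s² + 225)) = (1/s)·(15/(s² + 225)) = L{1}·L{sin(15t)}. So f(t) = 1*(sin(15t)) = ∫₀ᵗ sin(15τ) dτ

Final answer: ∫₀ᵗ sin(15τ) dτ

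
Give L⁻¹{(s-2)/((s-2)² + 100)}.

Using frequency shift: L⁻¹{(s-a)/((s-a)² + b²)} = e^(at)cos(bt). Here a=2, b=10

Final answer: e^(2t)·cos(10t)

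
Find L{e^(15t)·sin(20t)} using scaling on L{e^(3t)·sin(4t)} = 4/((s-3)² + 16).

Scaling with a=5: L{e^(15t)·sin(20t)} = (1/5) · 4/((s/5-3)² + 16). Simplifying: 20/((s-15)² + 400)

Final answer: 20/((s-15)² + 400)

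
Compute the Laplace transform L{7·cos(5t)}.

L{cos(ωt)} = s/(s² + ω²), so L{cos(5t)} = s/(s² + 25). Then L{7·cos(5t)} = 7·s/(s² + 25) = 7s/(s² + 25)

Final answer: 7s/(s² + 25)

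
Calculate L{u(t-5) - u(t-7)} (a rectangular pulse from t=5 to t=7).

L{u(t-a)} = e^(-as)/s. L{u(t-5) - u(t-7)} = (e^(-5s) - e^(-7s))/s

Final answer: (e^(-5s) - e^(-7s))/s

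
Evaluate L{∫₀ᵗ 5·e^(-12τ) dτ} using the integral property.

L{∫₀ᵗ f(τ)dτ} = F(s)/s with F(s) = 5/(s+12), so L{∫₀ᵗ 5·e^(-12τ) dτ} = 5/(s(s+12))

Final answer: 5/(s(s+12))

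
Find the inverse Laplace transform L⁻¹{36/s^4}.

L⁻¹{n!/s^(n+1)} = t^n with n=3. So L⁻¹{6/s^4} = t^3, and L⁻¹{36/s^4} = (36/6)·t^3 = 6·t^3

Final answer: 6·t^3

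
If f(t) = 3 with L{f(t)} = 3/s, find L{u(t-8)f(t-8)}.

Time shift theorem: L{u(t-a)f(t-a)} = e^(-as)F(s). Here a=8, F(s) = 3/s, so L{u(t-8)f(t-8)} = e^(-8s)·3/s

Final answer: e^(-8s)·3/s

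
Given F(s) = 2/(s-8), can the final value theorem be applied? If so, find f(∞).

sF(s) = 2s/(s-8) has a pole at s = 8 in the right half-plane. Theorem does NOT apply (unstable system; f(t) = 2·e^(8t) grows without bound).

Final answer: Not applicable (unstable)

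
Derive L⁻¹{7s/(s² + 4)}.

This is the form c·s/(s² + a²) with a = 2, c = 7. L⁻¹ = 7·cos(2t)

Final answer: 7·cos(2t)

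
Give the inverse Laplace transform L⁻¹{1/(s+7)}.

L⁻¹{1/(s-a)} = e^(at), so L⁻¹{1/(s+7)} = e^(-7t)

Final answer: e^(-7t)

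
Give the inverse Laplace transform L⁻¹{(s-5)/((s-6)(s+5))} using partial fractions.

Using partial fractions, f(t) = (e^(6t) + 10e^(-5t))/11

Final answer: (e^(6t) + 10e^(-5t))/11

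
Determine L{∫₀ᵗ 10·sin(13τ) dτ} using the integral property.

L{∫₀ᵗ f(τ)dτ} = F(s)/s with F(s) = 130/(s² + 169), so the result is (130/(s² + 169))/s = 130/(s(s² + 169))

Final answer: 130/(s(s² + 169))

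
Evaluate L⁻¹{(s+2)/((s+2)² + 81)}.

Using frequency shift: L⁻¹{(s-a)/((s-a)² + b²)} = e^(at)cos(bt). Here a=-2, b=9

Final answer: e^(-2t)·cos(9t)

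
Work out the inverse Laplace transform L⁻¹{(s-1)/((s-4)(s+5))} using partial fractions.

Using partial fractions, f(t) = (3e^(4t) + 6e^(-5t))/9

Final answer: (3e^(4t) + 6e^(-5t))/9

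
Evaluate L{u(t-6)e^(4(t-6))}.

u(t-a)f(t-a) with f(t)=e^(4t). L{e^(4t)} = 1/(s-4). By time shift: e^(-6s)/(s-4)

Final answer: e^(-6s)/(s-4)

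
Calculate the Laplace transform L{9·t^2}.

L{t^n} = n!/s^(n+1), so L{t^2} = 2/s^3. Then L{9·t^2} = 9·2/s^3 = 18/s^3

Final answer: 18/s^3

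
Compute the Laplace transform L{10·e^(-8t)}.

L{e^(at)} = 1/(s-a), so L{e^(-8t)} = 1/(s+8). Then L{10·e^(-8t)} = 10/(s+8)

Final answer: 10/(s+8)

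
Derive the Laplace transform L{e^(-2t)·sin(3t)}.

L{e^(at)·sin(ωt)} = ω/((s-a)² + ω²), so L{e^(-2t)·sin(3t)} = 3/((s+2)² + 9)

Final answer: 3/((s+2)² + 9)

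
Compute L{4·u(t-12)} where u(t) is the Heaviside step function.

L{u(t-a)} = e^(-as)/s. Here a=12, so L{u(t-12)} = e^(-12s)/s, and L{4·u(t-12)} = 4·e^(-12s)/s

Final answer: 4·e^(-12s)/s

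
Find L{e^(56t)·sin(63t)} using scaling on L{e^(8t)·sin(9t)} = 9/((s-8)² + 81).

Scaling with a=7: L{e^(56t)·sin(63t)} = (1/7) · 9/((s/7-8)² + 81). Simplifying: 63/((s-56)² + 3969)

Final answer: 63/((s-56)² + 3969)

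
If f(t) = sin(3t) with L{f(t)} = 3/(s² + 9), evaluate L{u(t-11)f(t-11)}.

Time shift theorem: L{u(t-a)f(t-a)} = e^(-as)F(s). Here a=11, F(s) = 3/(s² + 9), so L{u(t-11)f(t-11)} = e^(-11s)·3/(s² + 9)

Final answer: e^(-11s)·3/(s² + 9)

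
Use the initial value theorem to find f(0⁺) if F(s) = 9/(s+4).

f(0⁺) = lim_{s→∞} s·9/(s+4) = lim_{s→∞} 9s/(s+4) = 9

Final answer: 9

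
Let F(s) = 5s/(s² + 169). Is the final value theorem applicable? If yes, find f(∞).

The final value theorem requires all poles of sF(s) in the left half-plane. sF(s) = 5s²/(s² + 169) has poles at s = ±13i (imaginary axis). Theorem does NOT apply (oscillatory system).

Final answer: Not applicable (oscillatory)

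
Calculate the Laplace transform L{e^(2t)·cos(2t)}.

L{e^(at)·cos(ωt)} = (s-a)/((s-a)² + ω²), so L{e^(2t)·cos(2t)} = (s-2)/((s-2)² + 4)

Final answer: (s-2)/((s-2)² + 4)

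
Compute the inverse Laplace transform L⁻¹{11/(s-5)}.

L⁻¹{1/(s-a)} = e^(at), so L⁻¹{1/(s-5)} = e^(5t), and L⁻¹{11/(s-5)} = 11·e^(5t)

Final answer: 11·e^(5t)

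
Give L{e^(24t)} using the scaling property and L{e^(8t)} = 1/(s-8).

Using L{f(at)} = (1/a)F(s/a) with a=3 and f(t) = e^(8t): L{e^(24t)} = (1/3) · 1/((s/3)-8) = (1/3) · 3/(s-24) = 1/(s-24)

Final answer: 1/(s-24)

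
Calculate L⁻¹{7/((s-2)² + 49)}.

Form: b/((s-a)² + b²) → e^(at)sin(bt). With a=2, b=7

Final answer: e^(2t)·sin(7t)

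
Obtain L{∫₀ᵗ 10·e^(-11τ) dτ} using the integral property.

L{∫₀ᵗ f(τ)dτ} = F(s)/s with F(s) = 10/(s+11), so L{∫₀ᵗ 10·e^(-11τ) dτ} = 10/(s(s+11))

Final answer: 10/(s(s+11))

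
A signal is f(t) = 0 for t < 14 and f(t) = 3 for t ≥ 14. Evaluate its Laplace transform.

f(t) = 3·u(t-14). L{u(t-14)} = e^(-14s)/s, so L{f(t)} = 3·e^(-14s)/s

Final answer: 3·e^(-14s)/s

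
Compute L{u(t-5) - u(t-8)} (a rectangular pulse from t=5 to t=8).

L{u(t-a)} = e^(-as)/s. L{u(t-5) - u(t-8)} = (e^(-5s) - e^(-8s))/s

Final answer: (e^(-5s) - e^(-8s))/s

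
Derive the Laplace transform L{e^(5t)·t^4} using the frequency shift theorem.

L{e^(at)·t^n} = n!/(s-a)^(n+1), so L{e^(5t)·t^4} = 24/(s-5)^5

Final answer: 24/(s-5)^5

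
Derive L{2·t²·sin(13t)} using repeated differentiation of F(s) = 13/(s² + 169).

F(s) = 13/(s² + 169). F'(s) = -26s/(s² + 169)². F''(s) = -26(169 - 3s²)/(s² + 169)³ = (78s² - 4394)/(s² + 169)³. So L{t²·sin(13t)} = (-1)² F''(s) = (78s² - 4394)/(s² + 169)³. Then L{2·t²·sin(13t)} = 2·(78s² - 4394)/(s² + 169)³ = (156s² - 8788)/(s² + 169)³

Final answer: (156s² - 8788)/(s² + 169)³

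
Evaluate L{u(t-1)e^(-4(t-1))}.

u(t-a)f(t-a) with f(t)=e^(-4t). L{e^(-4t)} = 1/(s+4). By time shift: e^(-s)/(s+4)

Final answer: e^(-s)/(s+4)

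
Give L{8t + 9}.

L{8t + 9} = 8·L{t} + 9·L{1} = 8/s² + 9/s

Final answer: 8/s² + 9/s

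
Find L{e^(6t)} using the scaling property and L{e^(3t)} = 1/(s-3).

Using L{f(at)} = (1/a)F(s/a) with a=2 and f(t) = e^(3t): L{e^(6t)} = (1/2) · 1/((s/2)-3) = (1/2) · 2/(s-6) = 1/(s-6)

Final answer: 1/(s-6)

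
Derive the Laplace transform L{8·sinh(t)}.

L{sinh(ωt)} = ω/(s² - ω²), so L{sinh(t)} = 1/(s² - 1). Then L{8·sinh(t)} = 8·1/(s² - 1) = 8/(s² - 1)

Final answer: 8/(s² - 1)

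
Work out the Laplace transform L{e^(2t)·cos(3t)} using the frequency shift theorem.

Frequency shift: L{e^(at)f(t)} = F(s-a). L{e^(2t)·cos(3t)} = (s-2)/((s-2)² + 9)

Final answer: (s-2)/((s-2)² + 9)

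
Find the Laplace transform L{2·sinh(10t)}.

L{sinh(ωt)} = ω/(s² - ω²), so L{sinh(10t)} = 10/(s² - 100). Then L{2·sinh(10t)} = 2·10/(s² - 100) = 20/(s² - 100)

Final answer: 20/(s² - 100)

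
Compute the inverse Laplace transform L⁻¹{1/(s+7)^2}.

L⁻¹{n!/(s-a)^(n+1)} = t^n·e^(at) with n=1, a=-7. So L⁻¹{1/(s+7)^2} = t·e^(-7t)

Final answer: t·e^(-7t)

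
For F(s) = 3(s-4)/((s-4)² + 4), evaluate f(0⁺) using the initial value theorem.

f(0⁺) = lim_{s→∞} sF(s) = lim_{s→∞} 3s(s-4)/((s-4)² + 4) = 3

Final answer: 3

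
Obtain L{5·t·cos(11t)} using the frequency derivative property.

L{cos(11t)} = s/(s² + 121). Derivative: d/ds[s/(s² + 121)] = [(s² + 121) - s·2s]/(s² + 121)² = (121 - s²)/(s² + 121)². So L{t·cos(11t)} = -F'(s) = (s² - 121)/(s² + 121)². Then L{5·t·cos(11t)} = 5·(s² - 121)/(s² + 121)²

Final answer: 5·(s² - 121)/(s² + 121)²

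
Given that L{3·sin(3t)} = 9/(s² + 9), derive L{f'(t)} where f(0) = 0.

L{f'(t)} = s·F(s) - f(0) = s·9/(s² + 9) - 0 = 9s/(s² + 9)

Final answer: 9s/(s² + 9)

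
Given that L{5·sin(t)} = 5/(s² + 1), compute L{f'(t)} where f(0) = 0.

L{f'(t)} = s·F(s) - f(0) = s·5/(s² + 1) - 0 = 5s/(s² + 1)

Final answer: 5s/(s² + 1)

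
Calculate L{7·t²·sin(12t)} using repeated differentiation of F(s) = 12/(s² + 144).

F(s) = 12/(s² + 144). F'(s) = -24s/(s² + 144)². F''(s) = -24(144 - 3s²)/(s² + 144)³ = (72s² - 3456)/(s² + 144)³. So L{t²·sin(12t)} = (-1)² F''(s) = (72s² - 3456)/(s² + 144)³. Then L{7·t²·sin(12t)} = 7·(72s² - 3456)/(s² + 144)³ = (504s² - 24192)/(s² + 144)³

Final answer: (504s² - 24192)/(s² + 144)³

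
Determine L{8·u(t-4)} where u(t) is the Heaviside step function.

L{u(t-a)} = e^(-as)/s. Here a=4, so L{u(t-4)} = e^(-4s)/s, and L{8·u(t-4)} = 8·e^(-4s)/s

Final answer: 8·e^(-4s)/s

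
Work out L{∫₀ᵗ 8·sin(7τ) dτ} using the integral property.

L{∫₀ᵗ f(τ)dτ} = F(s)/s with F(s) = 56/(s² + 49), so the result is (56/(s² + 49))/s = 56/(s(s² + 49))

Final answer: 56/(s(s² + 49))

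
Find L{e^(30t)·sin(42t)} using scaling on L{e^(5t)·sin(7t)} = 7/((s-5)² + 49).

Scaling with a=6: L{e^(30t)·sin(42t)} = (1/6) · 7/((s/6-5)² + 49). Simplifying: 42/((s-30)² + 1764)

Final answer: 42/((s-30)² + 1764)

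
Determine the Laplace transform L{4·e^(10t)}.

L{e^(at)} = 1/(s-a), so L{e^(10t)} = 1/(s-10). Then L{4·e^(10t)} = 4/(s-10)

Final answer: 4/(s-10)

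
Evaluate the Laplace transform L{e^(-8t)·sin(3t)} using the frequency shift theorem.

Frequency shift: L{e^(at)f(t)} = F(s-a). L{e^(-8t)·sin(3t)} = 3/((s+8)² + 9)

Final answer: 3/((s+8)² + 9)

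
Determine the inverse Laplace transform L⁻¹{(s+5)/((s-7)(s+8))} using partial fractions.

Using partial fractions, f(t) = (12e^(7t) + 3e^(-8t))/15

Final answer: (12e^(7t) + 3e^(-8t))/15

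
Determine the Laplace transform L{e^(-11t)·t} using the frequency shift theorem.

L{e^(at)·t^n} = n!/(s-a)^(n+1), so L{e^(-11t)·t} = 1/(s+11)^2

Final answer: 1/(s+11)^2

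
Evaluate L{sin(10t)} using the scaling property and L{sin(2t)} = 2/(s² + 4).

Using L{f(at)} = (1/a)F(s/a) with a=5: L{sin(10t)} = (1/5) · 2/((s/5)² + 4) = (1/5) · 2·25/(s² + 100) = 10/(s² + 100)

Final answer: 10/(s² + 100)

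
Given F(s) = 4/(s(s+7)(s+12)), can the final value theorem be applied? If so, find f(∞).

Poles of sF(s) = 4/((s+7)(s+12)) are at s = -7 and s = -12, both in the left half-plane. Theorem applies. f(∞) = lim_{s→0} sF(s) = 4/(7·12) = 1/21

Final answer: 1/21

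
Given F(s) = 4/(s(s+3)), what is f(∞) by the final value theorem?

f(∞) = lim_{s→0} s·4/(s(s+3)) = lim_{s→0} 4/(s+3) = 4/3 = 4/3

Final answer: 4/3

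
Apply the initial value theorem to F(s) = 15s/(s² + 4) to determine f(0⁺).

f(0⁺) = lim_{s→∞} s·15s/(s² + 4) = lim_{s→∞} 15s²/(s² + 4) = 15

Final answer: 15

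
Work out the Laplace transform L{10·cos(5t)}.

L{cos(ωt)} = s/(s² + ω²), so L{cos(5t)} = s/(s² + 25). Then L{10·cos(5t)} = 10·s/(s² + 25) = 10s/(s² + 25)

Final answer: 10s/(s² + 25)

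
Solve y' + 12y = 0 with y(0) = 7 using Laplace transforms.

L{y'} + 12L{y} = 0. sY - 7 + 12Y = 0. Y(s+12) = 7. Y = 7/(s+12)

Final answer: y(t) = 7e^(-12t)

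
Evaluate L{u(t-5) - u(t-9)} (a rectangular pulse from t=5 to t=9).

L{u(t-a)} = e^(-as)/s. L{u(t-5) - u(t-9)} = (e^(-5s) - e^(-9s))/s

Final answer: (e^(-5s) - e^(-9s))/s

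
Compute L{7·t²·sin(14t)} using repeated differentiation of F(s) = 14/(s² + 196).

F(s) = 14/(s² + 196). F'(s) = -28s/(s² + 196)². F''(s) = -28(196 - 3s²)/(s² + 196)³ = (84s² - 5488)/(s² + 196)³. So L{t²·sin(14t)} = (-1)² F''(s) = (84s² - 5488)/(s² + 196)³. Then L{7·t²·sin(14t)} = 7·(84s² - 5488)/(s² + 196)³ = (588s² - 38416)/(s² + 196)³

Final answer: (588s² - 38416)/(s² + 196)³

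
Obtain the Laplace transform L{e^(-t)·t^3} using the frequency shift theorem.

L{e^(at)·t^n} = n!/(s-a)^(n+1), so L{e^(-t)·t^3} = 6/(s+1)^4

Final answer: 6/(s+1)^4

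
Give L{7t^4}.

L{t^n} = n!/s^(n+1). So L{7t^4} = 7·4!/s^5 = 168/s^5

Final answer: 168/s^5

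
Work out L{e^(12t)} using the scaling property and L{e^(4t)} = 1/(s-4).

Using L{f(at)} = (1/a)F(s/a) with a=3 and f(t) = e^(4t): L{e^(12t)} = (1/3) · 1/((s/3)-4) = (1/3) · 3/(s-12) = 1/(s-12)

Final answer: 1/(s-12)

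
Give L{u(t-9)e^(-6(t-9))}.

u(t-a)f(t-a) with f(t)=e^(-6t). L{e^(-6t)} = 1/(s+6). By time shift: e^(-9s)/(s+6)

Final answer: e^(-9s)/(s+6)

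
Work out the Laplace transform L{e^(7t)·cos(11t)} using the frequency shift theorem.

Frequency shift: L{e^(at)f(t)} = F(s-a). L{e^(7t)·cos(11t)} = (s-7)/((s-7)² + 121)

Final answer: (s-7)/((s-7)² + 121)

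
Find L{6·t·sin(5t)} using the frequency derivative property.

L{sin(5t)} = 5/(s² + 25). By L{t·f(t)} = -F'(s): -d/ds[5/(s² + 25)] = -(5)·(-2s)/(s² + 25)² = 10s/(s² + 25)². Then L{6·t·sin(5t)} = 6·10s/(s² + 25)² = 60s/(s² + 25)²

Final answer: 60s/(s² + 25)²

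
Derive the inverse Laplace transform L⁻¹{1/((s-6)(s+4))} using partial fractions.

Decompose: A/(s-6) + B/(s+4). A = 1/10, B = -1/10. f(t) = (e^(6t) - e^(-4t))/10

Final answer: (e^(6t) - e^(-4t))/10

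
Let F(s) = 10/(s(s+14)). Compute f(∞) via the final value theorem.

f(∞) = lim_{s→0} s·10/(s(s+14)) = lim_{s→0} 10/(s+14) = 10/14 = 5/7

Final answer: 5/7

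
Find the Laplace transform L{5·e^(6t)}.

L{e^(at)} = 1/(s-a), so L{e^(6t)} = 1/(s-6). Then L{5·e^(6t)} = 5/(s-6)

Final answer: 5/(s-6)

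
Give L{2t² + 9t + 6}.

L{2t² + 9t + 6} = 2·2/s³ + 9/s² + 6/s = 4/s³ + 9/s² + 6/s

Final answer: 4/s³ + 9/s² + 6/s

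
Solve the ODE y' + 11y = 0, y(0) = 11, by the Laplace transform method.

L{y'} + 11L{y} = 0. sY - 11 + 11Y = 0. Y(s+11) = 11. Y = 11/(s+11)

Final answer: y(t) = 11e^(-11t)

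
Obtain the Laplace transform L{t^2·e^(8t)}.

L{t^n·e^(at)} = n!/(s-a)^(n+1), so L{t^2·e^(8t)} = 2/(s-8)^3

Final answer: 2/(s-8)^3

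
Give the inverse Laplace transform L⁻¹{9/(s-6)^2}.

L⁻¹{n!/(s-a)^(n+1)} = t^n·e^(at) with n=1, a=6. So L⁻¹{1/(s-6)^2} = t·e^(6t), and L⁻¹{9/(s-6)^2} = (9/1)·t·e^(6t) = 9·t·e^(6t)

Final answer: 9·t·e^(6t)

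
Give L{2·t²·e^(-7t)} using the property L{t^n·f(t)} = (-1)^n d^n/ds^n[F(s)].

L{e^(-7t)} = 1/(s+7). d/ds[1/(s+7)] = -1/(s+7)². d²/ds²[1/(s+7)] = 2/(s+7)³. So L{t²·e^(-7t)} = (-1)² · 2/(s+7)³ = 2/(s+7)³. Then L{2·t²·e^(-7t)} = 2·2/(s+7)³ = 4/(s+7)³

Final answer: 4/(s+7)³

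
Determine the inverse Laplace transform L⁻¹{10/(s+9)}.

L⁻¹{1/(s-a)} = e^(at), so L⁻¹{1/(s+9)} = e^(-9t), and L⁻¹{10/(s+9)} = 10·e^(-9t)

Final answer: 10·e^(-9t)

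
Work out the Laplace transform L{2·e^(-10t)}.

L{e^(at)} = 1/(s-a), so L{e^(-10t)} = 1/(s+10). Then L{2·e^(-10t)} = 2/(s+10)

Final answer: 2/(s+10)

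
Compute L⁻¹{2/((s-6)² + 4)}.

Form: b/((s-a)² + b²) → e^(at)sin(bt). With a=6, b=2

Final answer: e^(6t)·sin(2t)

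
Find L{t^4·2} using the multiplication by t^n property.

L{2} = 2/s. d^1/ds^1[1/s] = -1/s². d^2/ds^2[1/s] = 2/s^3. d^3/ds^3[1/s] = -6/s^4. d^4/ds^4[1/s] = 24/s^5. So L{t^4} = (-1)^{4}·24/s^5 = 24/s^5. Then L{t^4·2} = 2·24/s^5 = 48/s^5

Final answer: 48/s^5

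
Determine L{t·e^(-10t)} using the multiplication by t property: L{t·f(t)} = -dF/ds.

Using L{t^n·e^(at)} = n!/(s-a)^(n+1), L{t·e^(-10t)} = 1/(s+10)^2

Final answer: 1/(s+10)^2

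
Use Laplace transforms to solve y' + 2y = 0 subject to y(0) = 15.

L{y'} + 2L{y} = 0. sY - 15 + 2Y = 0. Y(s+2) = 15. Y = 15/(s+2)

Final answer: y(t) = 15e^(-2t)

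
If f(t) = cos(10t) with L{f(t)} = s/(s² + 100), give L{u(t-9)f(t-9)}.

Time shift theorem: L{u(t-a)f(t-a)} = e^(-as)F(s). Here a=9, F(s) = s/(s² + 100), so L{u(t-9)f(t-9)} = e^(-9s)·s/(s² + 100)

Final answer: e^(-9s)·s/(s² + 100)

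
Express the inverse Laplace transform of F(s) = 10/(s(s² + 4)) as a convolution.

10/(s(s² + 4)) = (1/s)·(10/(s² + 4)) = L{1}·L{5·sin(2t)}. So f(t) = 1*(5·sin(2t)) = ∫₀ᵗ 5·sin(2τ) dτ

Final answer: ∫₀ᵗ 5·sin(2τ) dτ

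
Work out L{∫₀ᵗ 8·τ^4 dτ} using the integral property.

L{∫₀ᵗ f(τ)dτ} = F(s)/s with f(t) = 8t^4. F(s) = 192/s^5, so L{∫₀ᵗ 8·τ^4 dτ} = (192/s^5)/s = 192/s^6. (Check: ∫₀ᵗ 8·τ^4 dτ = 8t^5/5.)

Final answer: 192/s^6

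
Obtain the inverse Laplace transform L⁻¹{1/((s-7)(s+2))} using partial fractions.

Decompose: A/(s-7) + B/(s+2). A = 1/9, B = -1/9. f(t) = (e^(7t) - e^(-2t))/9

Final answer: (e^(7t) - e^(-2t))/9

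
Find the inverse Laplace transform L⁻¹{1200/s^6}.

L⁻¹{n!/s^(n+1)} = t^n with n=5. So L⁻¹{120/s^6} = t^5, and L⁻¹{1200/s^6} = (1200/120)·t^5 = 10·t^5

Final answer: 10·t^5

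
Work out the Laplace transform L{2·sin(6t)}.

L{sin(ωt)} = ω/(s² + ω²), so L{sin(6t)} = 6/(s² + 36). Then L{2·sin(6t)} = 2·6/(s² + 36) = 12/(s² + 36)

Final answer: 12/(s² + 36)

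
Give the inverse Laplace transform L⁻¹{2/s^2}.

L⁻¹{n!/s^(n+1)} = t^n with n=1. So L⁻¹{1/s^2} = t, and L⁻¹{2/s^2} = (2/1)·t = 2·t

Final answer: 2·t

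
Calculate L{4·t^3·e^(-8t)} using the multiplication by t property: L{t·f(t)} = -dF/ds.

Using L{t^n·e^(at)} = n!/(s-a)^(n+1), L{t^3·e^(-8t)} = 6/(s+8)^4, so L{4·t^3·e^(-8t)} = 4·6/(s+8)^4 = 24/(s+8)^4

Final answer: 24/(s+8)^4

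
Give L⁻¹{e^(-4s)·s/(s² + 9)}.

L⁻¹{s/(s² + 9)} = cos(3t). By the time shift theorem, L⁻¹{e^(-as)F(s)} = u(t-a)f(t-a) with a=4, so L⁻¹{e^(-4s)·s/(s² + 9)} = u(t-4)·cos(3(t-4))

Final answer: u(t-4)·cos(3(t-4))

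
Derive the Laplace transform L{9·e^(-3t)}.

L{e^(at)} = 1/(s-a), so L{e^(-3t)} = 1/(s+3). Then L{9·e^(-3t)} = 9/(s+3)

Final answer: 9/(s+3)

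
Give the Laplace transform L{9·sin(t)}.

L{sin(ωt)} = ω/(s² + ω²), so L{sin(t)} = 1/(s² + 1). Then L{9·sin(t)} = 9·1/(s² + 1) = 9/(s² + 1)

Final answer: 9/(s² + 1)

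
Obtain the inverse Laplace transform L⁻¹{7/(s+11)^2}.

L⁻¹{n!/(s-a)^(n+1)} = t^n·e^(at) with n=1, a=-11. So L⁻¹{1/(s+11)^2} = t·e^(-11t), and L⁻¹{7/(s+11)^2} = (7/1)·t·e^(-11t) = 7·t·e^(-11t)

Final answer: 7·t·e^(-11t)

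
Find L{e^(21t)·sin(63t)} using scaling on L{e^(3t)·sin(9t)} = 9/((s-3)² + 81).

Scaling with a=7: L{e^(21t)·sin(63t)} = (1/7) · 9/((s/7-3)² + 81). Simplifying: 63/((s-21)² + 3969)

Final answer: 63/((s-21)² + 3969)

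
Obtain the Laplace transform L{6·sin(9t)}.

L{sin(ωt)} = ω/(s² + ω²), so L{sin(9t)} = 9/(s² + 81). Then L{6·sin(9t)} = 6·9/(s² + 81) = 54/(s² + 81)

Final answer: 54/(s² + 81)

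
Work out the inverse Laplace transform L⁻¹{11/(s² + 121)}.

L⁻¹{11/(s² + 121)} = sin(11t)

Final answer: sin(11t)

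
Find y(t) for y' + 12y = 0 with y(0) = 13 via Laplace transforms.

L{y'} + 12L{y} = 0. sY - 13 + 12Y = 0. Y(s+12) = 13. Y = 13/(s+12)

Final answer: y(t) = 13e^(-12t)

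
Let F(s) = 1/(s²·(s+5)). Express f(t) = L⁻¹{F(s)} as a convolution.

1/(s²·(s+5)) = (1/s^2)·(1/(s+5)) = L{t}·L{e^(-5t)}. So f(t) = t*e^(-5t) = ∫₀ᵗ τ·e^(-5(t-τ)) dτ

Final answer: ∫₀ᵗ τ·e^(-5(t-τ)) dτ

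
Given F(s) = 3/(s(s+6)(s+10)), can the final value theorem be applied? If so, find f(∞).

Poles of sF(s) = 3/((s+6)(s+10)) are at s = -6 and s = -10, both in the left half-plane. Theorem applies. f(∞) = lim_{s→0} sF(s) = 3/(6·10) = 1/20

Final answer: 1/20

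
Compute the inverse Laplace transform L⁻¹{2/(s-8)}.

L⁻¹{1/(s-a)} = e^(at), so L⁻¹{1/(s-8)} = e^(8t), and L⁻¹{2/(s-8)} = 2·e^(8t)

Final answer: 2·e^(8t)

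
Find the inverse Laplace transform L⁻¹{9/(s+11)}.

L⁻¹{1/(s-a)} = e^(at), so L⁻¹{1/(s+11)} = e^(-11t), and L⁻¹{9/(s+11)} = 9·e^(-11t)

Final answer: 9·e^(-11t)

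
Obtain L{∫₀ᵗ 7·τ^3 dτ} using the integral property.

L{∫₀ᵗ f(τ)dτ} = F(s)/s with f(t) = 7t^3. F(s) = 42/s^4, so L{∫₀ᵗ 7·τ^3 dτ} = (42/s^4)/s = 42/s^5. (Check: ∫₀ᵗ 7·τ^3 dτ = 7t^4/4.)

Final answer: 42/s^5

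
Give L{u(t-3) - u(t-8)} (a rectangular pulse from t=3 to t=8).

L{u(t-a)} = e^(-as)/s. L{u(t-3) - u(t-8)} = (e^(-3s) - e^(-8s))/s

Final answer: (e^(-3s) - e^(-8s))/s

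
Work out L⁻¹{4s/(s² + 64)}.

This is the form c·s/(s² + a²) with a = 8, c = 4. L⁻¹ = 4·cos(8t)

Final answer: 4·cos(8t)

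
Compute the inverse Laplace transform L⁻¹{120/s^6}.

L⁻¹{n!/s^(n+1)} = t^n with n=5. So L⁻¹{120/s^6} = t^5

Final answer: t^5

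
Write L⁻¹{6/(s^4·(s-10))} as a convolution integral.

6/(s^4·(s-10)) = (6/s^4)·(1/(s-10)) = L{t^3}·L{e^(10t)}. So f(t) = t^3*e^(10t) = ∫₀ᵗ τ^3·e^(10(t-τ)) dτ

Final answer: ∫₀ᵗ τ^3·e^(10(t-τ)) dτ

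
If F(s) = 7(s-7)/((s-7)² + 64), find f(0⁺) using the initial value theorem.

f(0⁺) = lim_{s→∞} sF(s) = lim_{s→∞} 7s(s-7)/((s-7)² + 64) = 7

Final answer: 7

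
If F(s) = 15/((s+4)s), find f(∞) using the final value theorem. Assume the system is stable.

f(∞) = lim_{s→0} sF(s) = lim_{s→0} 15/(s+4) = 15/4

Final answer: 15/4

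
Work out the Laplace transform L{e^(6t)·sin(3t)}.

L{e^(at)·sin(ωt)} = ω/((s-a)² + ω²), so L{e^(6t)·sin(3t)} = 3/((s-6)² + 9)

Final answer: 3/((s-6)² + 9)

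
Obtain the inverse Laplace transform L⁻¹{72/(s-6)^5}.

L⁻¹{n!/(s-a)^(n+1)} = t^n·e^(at) with n=4, a=6. So L⁻¹{24/(s-6)^5} = t^4·e^(6t), and L⁻¹{72/(s-6)^5} = (72/24)·t^4·e^(6t) = 3·t^4·e^(6t)

Final answer: 3·t^4·e^(6t)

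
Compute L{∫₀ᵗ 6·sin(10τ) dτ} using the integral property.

L{∫₀ᵗ f(τ)dτ} = F(s)/s with F(s) = 60/(s² + 100), so the result is (60/(s² + 100))/s = 60/(s(s² + 100))

Final answer: 60/(s(s² + 100))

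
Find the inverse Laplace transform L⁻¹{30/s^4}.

L⁻¹{n!/s^(n+1)} = t^n with n=3. So L⁻¹{6/s^4} = t^3, and L⁻¹{30/s^4} = (30/6)·t^3 = 5·t^3

Final answer: 5·t^3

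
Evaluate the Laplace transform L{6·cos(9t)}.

L{cos(ωt)} = s/(s² + ω²), so L{cos(9t)} = s/(s² + 81). Then L{6·cos(9t)} = 6·s/(s² + 81) = 6s/(s² + 81)

Final answer: 6s/(s² + 81)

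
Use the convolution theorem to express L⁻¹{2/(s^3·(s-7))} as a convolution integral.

2/(s^3·(s-7)) = (2/s^3)·(1/(s-7)) = L{t^2}·L{e^(7t)}. So f(t) = t^2*e^(7t) = ∫₀ᵗ τ^2·e^(7(t-τ)) dτ

Final answer: ∫₀ᵗ τ^2·e^(7(t-τ)) dτ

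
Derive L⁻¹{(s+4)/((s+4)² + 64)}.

Using frequency shift: L⁻¹{(s-a)/((s-a)² + b²)} = e^(at)cos(bt). Here a=-4, b=8

Final answer: e^(-4t)·cos(8t)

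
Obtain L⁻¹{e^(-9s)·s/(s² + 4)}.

L⁻¹{s/(s² + 4)} = cos(2t). By the time shift theorem, L⁻¹{e^(-as)F(s)} = u(t-a)f(t-a) with a=9, so L⁻¹{e^(-9s)·s/(s² + 4)} = u(t-9)·cos(2(t-9))

Final answer: u(t-9)·cos(2(t-9))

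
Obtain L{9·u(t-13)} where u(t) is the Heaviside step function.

L{u(t-a)} = e^(-as)/s. Here a=13, so L{u(t-13)} = e^(-13s)/s, and L{9·u(t-13)} = 9·e^(-13s)/s

Final answer: 9·e^(-13s)/s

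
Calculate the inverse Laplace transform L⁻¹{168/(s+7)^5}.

L⁻¹{n!/(s-a)^(n+1)} = t^n·e^(at) with n=4, a=-7. So L⁻¹{24/(s+7)^5} = t^4·e^(-7t), and L⁻¹{168/(s+7)^5} = (168/24)·t^4·e^(-7t) = 7·t^4·e^(-7t)

Final answer: 7·t^4·e^(-7t)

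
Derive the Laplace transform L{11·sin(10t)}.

L{sin(ωt)} = ω/(s² + ω²), so L{sin(10t)} = 10/(s² + 100). Then L{11·sin(10t)} = 11·10/(s² + 100) = 110/(s² + 100)

Final answer: 110/(s² + 100)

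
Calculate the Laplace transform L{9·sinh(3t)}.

L{sinh(ωt)} = ω/(s² - ω²), so L{sinh(3t)} = 3/(s² - 9). Then L{9·sinh(3t)} = 9·3/(s² - 9) = 27/(s² - 9)

Final answer: 27/(s² - 9)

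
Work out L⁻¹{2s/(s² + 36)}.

This is the form c·s/(s² + a²) with a = 6, c = 2. L⁻¹ = 2·cos(6t)

Final answer: 2·cos(6t)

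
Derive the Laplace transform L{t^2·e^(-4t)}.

L{t^n·e^(at)} = n!/(s-a)^(n+1), so L{t^2·e^(-4t)} = 2/(s+4)^3

Final answer: 2/(s+4)^3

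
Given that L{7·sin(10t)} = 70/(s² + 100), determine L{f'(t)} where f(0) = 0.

L{f'(t)} = s·F(s) - f(0) = s·70/(s² + 100) - 0 = 70s/(s² + 100)

Final answer: 70s/(s² + 100)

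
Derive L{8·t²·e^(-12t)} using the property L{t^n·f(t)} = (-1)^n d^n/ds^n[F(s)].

L{e^(-12t)} = 1/(s+12). d/ds[1/(s+12)] = -1/(s+12)². d²/ds²[1/(s+12)] = 2/(s+12)³. So L{t²·e^(-12t)} = (-1)² · 2/(s+12)³ = 2/(s+12)³. Then L{8·t²·e^(-12t)} = 8·2/(s+12)³ = 16/(s+12)³

Final answer: 16/(s+12)³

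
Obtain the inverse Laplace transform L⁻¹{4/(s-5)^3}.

L⁻¹{n!/(s-a)^(n+1)} = t^n·e^(at) with n=2, a=5. So L⁻¹{2/(s-5)^3} = t^2·e^(5t), and L⁻¹{4/(s-5)^3} = (4/2)·t^2·e^(5t) = 2·t^2·e^(5t)

Final answer: 2·t^2·e^(5t)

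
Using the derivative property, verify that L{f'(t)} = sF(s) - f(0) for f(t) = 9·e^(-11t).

f'(t) = -99e^(-11t). Direct: L{f'(t)} = -99/(s+11). Property: s·9/(s+11) - 9 = (9s - 9(s+11))/(s+11) = -99/(s+11). ✓

Final answer: -99/(s+11)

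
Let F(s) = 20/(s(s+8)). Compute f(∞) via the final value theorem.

f(∞) = lim_{s→0} s·20/(s(s+8)) = lim_{s→0} 20/(s+8) = 20/8 = 5/2

Final answer: 5/2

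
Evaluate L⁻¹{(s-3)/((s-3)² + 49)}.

Using frequency shift: L⁻¹{(s-a)/((s-a)² + b²)} = e^(at)cos(bt). Here a=3, b=7

Final answer: e^(3t)·cos(7t)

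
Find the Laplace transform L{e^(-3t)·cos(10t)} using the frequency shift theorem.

Frequency shift: L{e^(at)f(t)} = F(s-a). L{e^(-3t)·cos(10t)} = (s+3)/((s+3)² + 100)

Final answer: (s+3)/((s+3)² + 100)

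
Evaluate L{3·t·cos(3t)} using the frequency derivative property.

L{cos(3t)} = s/(s² + 9). Derivative: d/ds[s/(s² + 9)] = [(s² + 9) - s·2s]/(s² + 9)² = (9 - s²)/(s² + 9)². So L{t·cos(3t)} = -F'(s) = (s² - 9)/(s² + 9)². Then L{3·t·cos(3t)} = 3·(s² - 9)/(s² + 9)²

Final answer: 3·(s² - 9)/(s² + 9)²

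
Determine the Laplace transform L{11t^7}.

L{11t^7} = 11 · L{t^7} = 11 · 5040/s^8 = 55440/s^8

Final answer: 55440/s^8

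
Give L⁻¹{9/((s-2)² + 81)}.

Form: b/((s-a)² + b²) → e^(at)sin(bt). With a=2, b=9

Final answer: e^(2t)·sin(9t)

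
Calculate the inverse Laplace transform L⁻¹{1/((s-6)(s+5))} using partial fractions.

Decompose: A/(s-6) + B/(s+5). A = 1/11, B = -1/11. f(t) = (e^(6t) - e^(-5t))/11

Final answer: (e^(6t) - e^(-5t))/11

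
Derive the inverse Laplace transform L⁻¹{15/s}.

L⁻¹{c/s} = c, so L⁻¹{15/s} = 15

Final answer: 15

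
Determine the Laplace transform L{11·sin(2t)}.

L{sin(ωt)} = ω/(s² + ω²), so L{sin(2t)} = 2/(s² + 4). Then L{11·sin(2t)} = 11·2/(s² + 4) = 22/(s² + 4)

Final answer: 22/(s² + 4)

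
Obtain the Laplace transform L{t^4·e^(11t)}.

L{t^n·e^(at)} = n!/(s-a)^(n+1), so L{t^4·e^(11t)} = 24/(s-11)^5

Final answer: 24/(s-11)^5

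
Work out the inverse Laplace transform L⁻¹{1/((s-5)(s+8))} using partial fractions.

Decompose: A/(s-5) + B/(s+8). A = 1/13, B = -1/13. f(t) = (e^(5t) - e^(-8t))/13

Final answer: (e^(5t) - e^(-8t))/13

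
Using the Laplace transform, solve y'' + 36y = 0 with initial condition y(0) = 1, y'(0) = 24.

L{y''} + 36L{y} = 0. s²Y - s - 24 + 36Y = 0. Y(s² + 36) = s + 24. Y = (s + 24)/(s² + 36). Inverting: y(t) = cos(6t) + 4sin(6t)

Final answer: y(t) = cos(6t) + 4sin(6t)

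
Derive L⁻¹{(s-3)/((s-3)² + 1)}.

Using frequency shift: L⁻¹{(s-a)/((s-a)² + b²)} = e^(at)cos(bt). Here a=3, b=1

Final answer: e^(3t)·cos(t)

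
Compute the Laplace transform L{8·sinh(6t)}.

L{sinh(ωt)} = ω/(s² - ω²), so L{sinh(6t)} = 6/(s² - 36). Then L{8·sinh(6t)} = 8·6/(s² - 36) = 48/(s² - 36)

Final answer: 48/(s² - 36)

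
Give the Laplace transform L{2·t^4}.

L{t^n} = n!/s^(n+1), so L{t^4} = 24/s^5. Then L{2·t^4} = 2·24/s^5 = 48/s^5

Final answer: 48/s^5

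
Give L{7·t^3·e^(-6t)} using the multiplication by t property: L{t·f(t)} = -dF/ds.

Using L{t^n·e^(at)} = n!/(s-a)^(n+1), L{t^3·e^(-6t)} = 6/(s+6)^4, so L{7·t^3·e^(-6t)} = 7·6/(s+6)^4 = 42/(s+6)^4

Final answer: 42/(s+6)^4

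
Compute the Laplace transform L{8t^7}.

L{8t^7} = 8 · L{t^7} = 8 · 5040/s^8 = 40320/s^8

Final answer: 40320/s^8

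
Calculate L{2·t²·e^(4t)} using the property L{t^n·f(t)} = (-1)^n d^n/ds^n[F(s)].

L{e^(4t)} = 1/(s-4). d/ds[1/(s-4)] = -1/(s-4)². d²/ds²[1/(s-4)] = 2/(s-4)³. So L{t²·e^(4t)} = (-1)² · 2/(s-4)³ = 2/(s-4)³. Then L{2·t²·e^(4t)} = 2·2/(s-4)³ = 4/(s-4)³

Final answer: 4/(s-4)³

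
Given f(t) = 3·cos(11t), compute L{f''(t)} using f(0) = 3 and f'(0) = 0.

F(s) = 3s/(s² + 121). L{f''(t)} = s²F(s) - sf(0) - f'(0) = 3s³/(s² + 121) - 3s = (3s³ - 3s(s² + 121))/(s² + 121) = -363s/(s² + 121)

Final answer: -363s/(s² + 121)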